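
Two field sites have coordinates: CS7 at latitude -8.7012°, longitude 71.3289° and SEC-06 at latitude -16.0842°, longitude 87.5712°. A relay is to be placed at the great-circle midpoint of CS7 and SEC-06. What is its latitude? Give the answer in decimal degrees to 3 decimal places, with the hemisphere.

Bx = cos φ₂ cos Δλ = 0.922505,  By = cos φ₂ sin Δλ = 0.268751
φₘ = atan2(sin φ₁ + sin φ₂, √((cos φ₁ + Bx)² + By²)) = -12.51428°
λₘ = λ₁ + atan2(By, cos φ₁ + Bx) = 79.33414°

12.514°S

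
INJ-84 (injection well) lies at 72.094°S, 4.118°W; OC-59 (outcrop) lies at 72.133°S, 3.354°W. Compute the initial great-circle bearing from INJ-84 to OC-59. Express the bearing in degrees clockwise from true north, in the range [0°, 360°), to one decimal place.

Δλ = 0.7640°
y = sin Δλ · cos φ₂ = 0.004091
x = cos φ₁ sin φ₂ − sin φ₁ cos φ₂ cos Δλ = -0.000707
θ = atan2(y, x) = 99.8000° → 99.8000° (mod 360°)

99.8°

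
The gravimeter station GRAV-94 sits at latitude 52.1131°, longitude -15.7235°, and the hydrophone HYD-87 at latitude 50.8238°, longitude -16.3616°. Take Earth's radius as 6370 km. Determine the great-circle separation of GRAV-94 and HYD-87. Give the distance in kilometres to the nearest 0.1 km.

Δφ = -1.2893°,  Δλ = -0.6381°
a = sin²(Δφ/2) + cos φ₁ cos φ₂ sin²(Δλ/2) = 0.000139
c = 2·arcsin(√a) = 0.023547 rad = 1.3492°
d = R·c = 6370 × 0.023547 = 150.0 km

150.0 km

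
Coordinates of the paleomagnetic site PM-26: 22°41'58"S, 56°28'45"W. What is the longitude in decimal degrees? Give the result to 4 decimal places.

56° + 28′/60 + 45″/3600 = 56 + 0.46667 + 0.01250 = 56.4792°

56.4792°W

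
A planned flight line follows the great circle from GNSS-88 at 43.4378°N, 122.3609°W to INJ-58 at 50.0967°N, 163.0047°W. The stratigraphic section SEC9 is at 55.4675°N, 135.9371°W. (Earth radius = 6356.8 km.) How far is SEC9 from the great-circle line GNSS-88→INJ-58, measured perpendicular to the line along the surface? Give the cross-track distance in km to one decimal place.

δ₁₃ = central angle GNSS-88→SEC9 = 0.259422 rad  (haversine)
θ₁₃ = bearing GNSS-88→SEC9 = 328.753°,  θ₁₂ = bearing GNSS-88→INJ-58 = 298.020°
dₓₜ = R·arcsin(sin δ₁₃ · sin(θ₁₃ − θ₁₂)) = 6356.8·arcsin(0.25652·sin(30.733°)) = 835.723 km
|dₓₜ| = 835.723 km

835.7 km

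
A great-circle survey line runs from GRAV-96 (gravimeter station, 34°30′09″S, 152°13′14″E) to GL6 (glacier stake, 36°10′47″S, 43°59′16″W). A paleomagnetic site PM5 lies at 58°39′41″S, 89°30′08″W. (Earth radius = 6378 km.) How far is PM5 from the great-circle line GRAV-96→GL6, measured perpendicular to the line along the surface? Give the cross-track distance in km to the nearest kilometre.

GRAV-96: φ = -34.50250°, λ = +152.22056°
GL6: φ = -36.17972°, λ = -43.98778°
PM5: φ = -58.66139°, λ = -89.50222°
δ₁₃ = central angle GRAV-96→PM5 = 1.286217 rad  (haversine)
θ₁₃ = bearing GRAV-96→PM5 = 151.496°,  θ₁₂ = bearing GRAV-96→GL6 = 166.318°
dₓₜ = R·arcsin(sin δ₁₃ · sin(θ₁₃ − θ₁₂)) = 6378·arcsin(0.95978·sin(-14.823°)) = -1582.210 km
|dₓₜ| = 1582.210 km

1582 km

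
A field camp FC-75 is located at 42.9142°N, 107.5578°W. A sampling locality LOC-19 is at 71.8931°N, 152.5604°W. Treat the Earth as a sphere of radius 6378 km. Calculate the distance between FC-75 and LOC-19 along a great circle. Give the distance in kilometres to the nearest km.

Δφ = 28.9789°,  Δλ = -45.0026°
a = sin²(Δφ/2) + cos φ₁ cos φ₂ sin²(Δλ/2) = 0.095938
c = 2·arcsin(√a) = 0.629836 rad = 36.0870°
d = R·c = 6378 × 0.629836 = 4017.1 km

4017 km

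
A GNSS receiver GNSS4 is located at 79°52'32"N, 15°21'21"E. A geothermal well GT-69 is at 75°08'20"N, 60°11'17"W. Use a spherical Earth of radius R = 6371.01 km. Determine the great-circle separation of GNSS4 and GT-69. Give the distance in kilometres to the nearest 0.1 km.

1744.3 km

GNSS4: φ = +79.87556°, λ = +15.35583°
GT-69: φ = +75.13889°, λ = -60.18806°
Δφ = -4.7367°,  Δλ = -75.5439°
a = sin²(Δφ/2) + cos φ₁ cos φ₂ sin²(Δλ/2) = 0.018623
c = 2·arcsin(√a) = 0.273785 rad = 15.6867°
d = R·c = 6371.01 × 0.273785 = 1744.3 km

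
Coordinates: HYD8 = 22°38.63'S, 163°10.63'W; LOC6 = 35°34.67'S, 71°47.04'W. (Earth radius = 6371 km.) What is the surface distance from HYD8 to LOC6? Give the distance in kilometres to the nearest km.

HYD8: φ = -22.64383°, λ = -163.17717°
LOC6: φ = -35.57783°, λ = -71.78400°
Δφ = -12.9340°,  Δλ = 91.3932°
a = sin²(Δφ/2) + cos φ₁ cos φ₂ sin²(Δλ/2) = 0.397126
c = 2·arcsin(√a) = 1.363569 rad = 78.1268°
d = R·c = 6371 × 1.363569 = 8687.3 km

8687 km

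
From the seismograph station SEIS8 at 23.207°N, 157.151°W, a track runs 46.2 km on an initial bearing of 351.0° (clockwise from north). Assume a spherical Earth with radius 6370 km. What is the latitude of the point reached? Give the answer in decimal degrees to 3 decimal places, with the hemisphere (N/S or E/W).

δ = d/R = 46.2/6370 = 0.007253 rad
φ₂ = arcsin(sin φ₁ cos δ + cos φ₁ sin δ cos θ)
   = arcsin(0.39405·0.99997 + 0.91909·0.00725·0.98769) = 23.61742°
λ₂ = λ₁ + atan2(sin θ sin δ cos φ₁, cos δ − sin φ₁ sin φ₂) = -157.22195°

23.617°N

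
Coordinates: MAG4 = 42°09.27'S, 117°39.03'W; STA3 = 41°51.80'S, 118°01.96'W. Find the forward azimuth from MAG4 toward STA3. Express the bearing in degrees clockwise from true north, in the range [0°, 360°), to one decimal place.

MAG4: φ = -42.15450°, λ = -117.65050°
STA3: φ = -41.86333°, λ = -118.03267°
Δλ = -0.3822°
y = sin Δλ · cos φ₂ = -0.004967
x = cos φ₁ sin φ₂ − sin φ₁ cos φ₂ cos Δλ = 0.005071
θ = atan2(y, x) = -44.4107° → 315.5893° (mod 360°)

315.6°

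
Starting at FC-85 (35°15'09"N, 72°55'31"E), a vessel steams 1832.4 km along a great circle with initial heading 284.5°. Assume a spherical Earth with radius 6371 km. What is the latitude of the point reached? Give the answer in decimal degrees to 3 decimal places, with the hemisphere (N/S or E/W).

FC-85: φ = +35.25250°, λ = +72.92528°
δ = d/R = 1832.4/6371 = 0.287616 rad
φ₂ = arcsin(sin φ₁ cos δ + cos φ₁ sin δ cos θ)
   = arcsin(0.57718·0.95892 + 0.81662·0.28367·0.25038) = 37.69599°
λ₂ = λ₁ + atan2(sin θ sin δ cos φ₁, cos δ − sin φ₁ sin φ₂) = 52.61657°

37.696°N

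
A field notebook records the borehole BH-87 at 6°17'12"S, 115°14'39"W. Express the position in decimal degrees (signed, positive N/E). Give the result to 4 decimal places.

-6.2867°, -115.2442°

lat: 6.2867° S → -6.2867°
lon: 115.2442° W → -115.2442°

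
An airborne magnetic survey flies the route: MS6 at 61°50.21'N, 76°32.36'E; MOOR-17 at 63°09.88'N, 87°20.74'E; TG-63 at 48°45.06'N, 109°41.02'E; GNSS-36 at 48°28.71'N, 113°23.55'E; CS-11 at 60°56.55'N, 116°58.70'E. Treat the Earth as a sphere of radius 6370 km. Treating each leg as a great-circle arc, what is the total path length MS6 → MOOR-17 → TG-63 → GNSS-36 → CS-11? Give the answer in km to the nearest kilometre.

4351 km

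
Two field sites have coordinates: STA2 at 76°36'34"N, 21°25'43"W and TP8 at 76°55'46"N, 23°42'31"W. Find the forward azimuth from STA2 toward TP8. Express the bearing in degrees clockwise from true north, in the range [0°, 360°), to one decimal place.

STA2: φ = +76.60944°, λ = -21.42861°
TP8: φ = +76.92944°, λ = -23.70861°
Δλ = -2.2800°
y = sin Δλ · cos φ₂ = -0.008997
x = cos φ₁ sin φ₂ − sin φ₁ cos φ₂ cos Δλ = 0.005759
θ = atan2(y, x) = -57.3756° → 302.6244° (mod 360°)

302.6°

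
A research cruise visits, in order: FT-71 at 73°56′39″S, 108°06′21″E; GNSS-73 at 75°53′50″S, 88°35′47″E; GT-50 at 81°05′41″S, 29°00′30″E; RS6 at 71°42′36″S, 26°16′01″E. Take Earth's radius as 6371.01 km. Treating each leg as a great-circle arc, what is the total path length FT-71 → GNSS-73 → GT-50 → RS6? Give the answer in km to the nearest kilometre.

FT-71: φ = -73.94417°, λ = +108.10583°
GNSS-73: φ = -75.89722°, λ = +88.59639°
GT-50: φ = -81.09472°, λ = +29.00833°
RS6: φ = -71.71000°, λ = +26.26694°
FT-71→GNSS-73: c = 0.094375 rad, d = 601.27 km
GNSS-73→GT-50: c = 0.213652 rad, d = 1361.18 km
GT-50→RS6: c = 0.164135 rad, d = 1045.71 km
Total = 601.27 + 1361.18 + 1045.71 = 3008.15 km

3008 km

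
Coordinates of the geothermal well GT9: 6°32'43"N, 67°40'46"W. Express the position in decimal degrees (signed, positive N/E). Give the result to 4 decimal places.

+6.5453°, -67.6794°

lat: 6.5453° N → +6.5453°
lon: 67.6794° W → -67.6794°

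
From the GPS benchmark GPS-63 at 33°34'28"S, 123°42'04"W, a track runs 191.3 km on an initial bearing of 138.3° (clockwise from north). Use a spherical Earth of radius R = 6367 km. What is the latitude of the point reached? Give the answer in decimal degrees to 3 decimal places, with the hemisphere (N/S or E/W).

34.852°S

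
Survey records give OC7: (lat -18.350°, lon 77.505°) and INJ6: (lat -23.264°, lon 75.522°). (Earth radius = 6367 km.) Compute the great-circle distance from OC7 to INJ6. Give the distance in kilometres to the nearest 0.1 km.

Δφ = -4.9140°,  Δλ = -1.9830°
a = sin²(Δφ/2) + cos φ₁ cos φ₂ sin²(Δλ/2) = 0.002099
c = 2·arcsin(√a) = 0.091660 rad = 5.2517°
d = R·c = 6367 × 0.091660 = 583.6 km

583.6 km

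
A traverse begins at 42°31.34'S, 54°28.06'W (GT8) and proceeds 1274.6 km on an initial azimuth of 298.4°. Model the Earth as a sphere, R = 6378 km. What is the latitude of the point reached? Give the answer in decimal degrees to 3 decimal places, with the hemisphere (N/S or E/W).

GT8: φ = -42.52233°, λ = -54.46767°
δ = d/R = 1274.6/6378 = 0.199843 rad
φ₂ = arcsin(sin φ₁ cos δ + cos φ₁ sin δ cos θ)
   = arcsin(-0.67588·0.98010 + 0.73701·0.19852·0.47562) = -36.35866°
λ₂ = λ₁ + atan2(sin θ sin δ cos φ₁, cos δ − sin φ₁ sin φ₂) = -66.99102°

36.359°S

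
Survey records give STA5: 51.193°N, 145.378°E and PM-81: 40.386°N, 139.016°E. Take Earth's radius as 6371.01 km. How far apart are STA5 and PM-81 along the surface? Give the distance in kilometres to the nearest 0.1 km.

Δφ = -10.8070°,  Δλ = -6.3620°
a = sin²(Δφ/2) + cos φ₁ cos φ₂ sin²(Δλ/2) = 0.010338
c = 2·arcsin(√a) = 0.203701 rad = 11.6712°
d = R·c = 6371.01 × 0.203701 = 1297.8 km

1297.8 km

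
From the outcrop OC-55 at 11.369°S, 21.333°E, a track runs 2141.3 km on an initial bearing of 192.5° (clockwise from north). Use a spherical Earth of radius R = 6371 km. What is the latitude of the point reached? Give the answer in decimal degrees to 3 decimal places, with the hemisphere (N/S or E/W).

δ = d/R = 2141.3/6371 = 0.336101 rad
φ₂ = arcsin(sin φ₁ cos δ + cos φ₁ sin δ cos θ)
   = arcsin(-0.19713·0.94405 + 0.98038·0.32981·-0.97630) = -30.11718°
λ₂ = λ₁ + atan2(sin θ sin δ cos φ₁, cos δ − sin φ₁ sin φ₂) = 16.59932°

30.117°S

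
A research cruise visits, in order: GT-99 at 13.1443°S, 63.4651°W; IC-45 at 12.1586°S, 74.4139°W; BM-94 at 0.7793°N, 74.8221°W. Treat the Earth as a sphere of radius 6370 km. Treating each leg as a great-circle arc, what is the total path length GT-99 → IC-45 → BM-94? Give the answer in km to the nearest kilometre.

2632 km

GT-99→IC-45: c = 0.187229 rad, d = 1192.65 km
IC-45→BM-94: c = 0.225920 rad, d = 1439.11 km
Total = 1192.65 + 1439.11 = 2631.76 km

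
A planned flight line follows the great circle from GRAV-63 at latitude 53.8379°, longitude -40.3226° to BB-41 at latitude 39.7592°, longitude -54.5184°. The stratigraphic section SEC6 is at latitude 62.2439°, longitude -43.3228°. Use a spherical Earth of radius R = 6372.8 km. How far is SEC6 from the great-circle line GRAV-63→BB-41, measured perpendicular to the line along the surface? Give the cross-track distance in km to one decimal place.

δ₁₃ = central angle GRAV-63→SEC6 = 0.149267 rad  (haversine)
θ₁₃ = bearing GRAV-63→SEC6 = 350.566°,  θ₁₂ = bearing GRAV-63→BB-41 = 220.047°
dₓₜ = R·arcsin(sin δ₁₃ · sin(θ₁₃ − θ₁₂)) = 6372.8·arcsin(0.14871·sin(130.520°)) = 721.983 km
|dₓₜ| = 721.983 km

722.0 km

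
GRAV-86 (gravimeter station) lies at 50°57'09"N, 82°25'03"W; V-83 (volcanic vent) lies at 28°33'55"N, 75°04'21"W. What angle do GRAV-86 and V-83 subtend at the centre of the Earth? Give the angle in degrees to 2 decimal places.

23.06°

GRAV-86: φ = +50.95250°, λ = -82.41750°
V-83: φ = +28.56528°, λ = -75.07250°
Δφ = -22.3872°,  Δλ = 7.3450°
a = sin²(Δφ/2) + cos φ₁ cos φ₂ sin²(Δλ/2) = 0.039955
c = 2·arcsin(√a) = 0.402484 rad = 23.0606°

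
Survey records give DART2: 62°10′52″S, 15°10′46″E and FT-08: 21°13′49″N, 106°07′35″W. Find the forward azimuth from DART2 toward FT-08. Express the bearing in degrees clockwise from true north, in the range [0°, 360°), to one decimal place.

252.0°

DART2: φ = -62.18111°, λ = +15.17944°
FT-08: φ = +21.23028°, λ = -106.12639°
Δλ = -121.3058°
y = sin Δλ · cos φ₂ = -0.796420
x = cos φ₁ sin φ₂ − sin φ₁ cos φ₂ cos Δλ = -0.259373
θ = atan2(y, x) = -108.0391° → 251.9609° (mod 360°)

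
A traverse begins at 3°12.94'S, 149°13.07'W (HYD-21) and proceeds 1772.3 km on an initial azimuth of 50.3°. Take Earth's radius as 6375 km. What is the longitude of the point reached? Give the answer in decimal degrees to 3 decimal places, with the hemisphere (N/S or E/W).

136.936°W

HYD-21: φ = -3.21567°, λ = -149.21783°
δ = d/R = 1772.3/6375 = 0.278008 rad
φ₂ = arcsin(sin φ₁ cos δ + cos φ₁ sin δ cos θ)
   = arcsin(-0.05609·0.96160 + 0.99843·0.27444·0.63877) = 6.95484°
λ₂ = λ₁ + atan2(sin θ sin δ cos φ₁, cos δ − sin φ₁ sin φ₂) = -136.93606°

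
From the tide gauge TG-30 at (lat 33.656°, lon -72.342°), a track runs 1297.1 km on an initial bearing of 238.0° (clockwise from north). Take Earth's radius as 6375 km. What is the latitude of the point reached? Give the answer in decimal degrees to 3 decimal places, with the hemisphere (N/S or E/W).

26.978°N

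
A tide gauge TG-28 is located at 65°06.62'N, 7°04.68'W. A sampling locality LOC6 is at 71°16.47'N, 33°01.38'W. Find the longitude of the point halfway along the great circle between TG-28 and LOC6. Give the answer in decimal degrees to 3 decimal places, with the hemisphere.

18.275°W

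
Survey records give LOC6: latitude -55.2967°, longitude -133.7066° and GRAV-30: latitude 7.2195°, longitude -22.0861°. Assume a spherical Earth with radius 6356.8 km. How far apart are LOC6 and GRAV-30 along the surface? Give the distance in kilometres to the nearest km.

Δφ = 62.5162°,  Δλ = 111.6205°
a = sin²(Δφ/2) + cos φ₁ cos φ₂ sin²(Δλ/2) = 0.655712
c = 2·arcsin(√a) = 1.887489 rad = 108.1451°
d = R·c = 6356.8 × 1.887489 = 11998.4 km

11998 km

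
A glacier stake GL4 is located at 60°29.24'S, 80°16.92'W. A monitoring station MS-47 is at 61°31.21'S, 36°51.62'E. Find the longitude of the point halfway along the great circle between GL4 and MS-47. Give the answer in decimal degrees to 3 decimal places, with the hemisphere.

23.235°W

GL4: φ = -60.48733°, λ = -80.28200°
MS-47: φ = -61.52017°, λ = +36.86033°
Bx = cos φ₂ cos Δλ = -0.217540,  By = cos φ₂ sin Δλ = 0.424337
φₘ = atan2(sin φ₁ + sin φ₂, √((cos φ₁ + Bx)² + By²)) = -73.87562°
λₘ = λ₁ + atan2(By, cos φ₁ + Bx) = -23.23530°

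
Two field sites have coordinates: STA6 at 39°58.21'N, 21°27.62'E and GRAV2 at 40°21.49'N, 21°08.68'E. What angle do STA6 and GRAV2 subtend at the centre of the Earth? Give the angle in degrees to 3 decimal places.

0.457°

STA6: φ = +39.97017°, λ = +21.46033°
GRAV2: φ = +40.35817°, λ = +21.14467°
Δφ = 0.3880°,  Δλ = -0.3157°
a = sin²(Δφ/2) + cos φ₁ cos φ₂ sin²(Δλ/2) = 0.000016
c = 2·arcsin(√a) = 0.007974 rad = 0.4569°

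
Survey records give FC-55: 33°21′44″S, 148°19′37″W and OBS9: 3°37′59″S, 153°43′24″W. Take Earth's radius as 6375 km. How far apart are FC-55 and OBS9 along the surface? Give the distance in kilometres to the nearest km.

3355 km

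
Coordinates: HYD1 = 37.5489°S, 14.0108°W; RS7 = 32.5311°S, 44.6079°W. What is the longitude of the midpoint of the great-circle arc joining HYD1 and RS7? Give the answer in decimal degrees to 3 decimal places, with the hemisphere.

Bx = cos φ₂ cos Δλ = 0.725713,  By = cos φ₂ sin Δλ = -0.429136
φₘ = atan2(sin φ₁ + sin φ₂, √((cos φ₁ + Bx)² + By²)) = -36.01659°
λₘ = λ₁ + atan2(By, cos φ₁ + Bx) = -29.79091°

29.791°W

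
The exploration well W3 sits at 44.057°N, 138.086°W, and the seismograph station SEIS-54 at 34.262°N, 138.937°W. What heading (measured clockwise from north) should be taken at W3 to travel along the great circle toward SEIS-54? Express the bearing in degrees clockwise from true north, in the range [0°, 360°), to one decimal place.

184.1°

Δλ = -0.8510°
y = sin Δλ · cos φ₂ = -0.012275
x = cos φ₁ sin φ₂ − sin φ₁ cos φ₂ cos Δλ = -0.170060
θ = atan2(y, x) = -175.8716° → 184.1284° (mod 360°)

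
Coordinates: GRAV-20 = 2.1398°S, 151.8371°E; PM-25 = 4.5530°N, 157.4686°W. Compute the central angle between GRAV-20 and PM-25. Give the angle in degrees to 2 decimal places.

51.09°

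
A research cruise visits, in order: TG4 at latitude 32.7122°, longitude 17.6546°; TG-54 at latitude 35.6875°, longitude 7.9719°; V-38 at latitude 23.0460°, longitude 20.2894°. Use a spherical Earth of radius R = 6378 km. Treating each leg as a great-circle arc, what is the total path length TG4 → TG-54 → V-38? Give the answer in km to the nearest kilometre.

2793 km

TG4→TG-54: c = 0.149023 rad, d = 950.47 km
TG-54→V-38: c = 0.288914 rad, d = 1842.69 km
Total = 950.47 + 1842.69 = 2793.16 km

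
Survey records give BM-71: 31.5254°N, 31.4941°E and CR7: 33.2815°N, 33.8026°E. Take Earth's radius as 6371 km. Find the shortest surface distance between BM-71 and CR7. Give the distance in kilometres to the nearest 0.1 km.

291.7 km

Δφ = 1.7561°,  Δλ = 2.3085°
a = sin²(Δφ/2) + cos φ₁ cos φ₂ sin²(Δλ/2) = 0.000524
c = 2·arcsin(√a) = 0.045786 rad = 2.6233°
d = R·c = 6371 × 0.045786 = 291.7 km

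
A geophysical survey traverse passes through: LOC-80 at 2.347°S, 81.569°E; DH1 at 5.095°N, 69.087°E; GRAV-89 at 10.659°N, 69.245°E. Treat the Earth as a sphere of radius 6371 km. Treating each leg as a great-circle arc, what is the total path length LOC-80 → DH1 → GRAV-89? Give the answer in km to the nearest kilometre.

LOC-80→DH1: c = 0.253448 rad, d = 1614.72 km
DH1→GRAV-89: c = 0.097148 rad, d = 618.93 km
Total = 1614.72 + 618.93 = 2233.65 km

2234 km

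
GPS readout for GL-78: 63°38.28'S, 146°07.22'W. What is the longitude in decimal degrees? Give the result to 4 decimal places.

146° + 7.22′/60 = 146 + 0.12033 = 146.1203°

146.1203°W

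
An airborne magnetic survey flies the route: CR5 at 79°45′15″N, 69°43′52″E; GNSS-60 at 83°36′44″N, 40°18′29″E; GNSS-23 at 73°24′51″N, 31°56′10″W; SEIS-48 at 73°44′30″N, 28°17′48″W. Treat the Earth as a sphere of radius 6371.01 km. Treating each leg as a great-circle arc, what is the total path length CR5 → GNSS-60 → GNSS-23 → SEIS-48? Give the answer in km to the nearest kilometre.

CR5: φ = +79.75417°, λ = +69.73111°
GNSS-60: φ = +83.61222°, λ = +40.30806°
GNSS-23: φ = +73.41417°, λ = -31.93611°
SEIS-48: φ = +73.74167°, λ = -28.29667°
CR5→GNSS-60: c = 0.098210 rad, d = 625.70 km
GNSS-60→GNSS-23: c = 0.276091 rad, d = 1758.98 km
GNSS-23→SEIS-48: c = 0.018842 rad, d = 120.04 km
Total = 625.70 + 1758.98 + 120.04 = 2504.72 km

2505 km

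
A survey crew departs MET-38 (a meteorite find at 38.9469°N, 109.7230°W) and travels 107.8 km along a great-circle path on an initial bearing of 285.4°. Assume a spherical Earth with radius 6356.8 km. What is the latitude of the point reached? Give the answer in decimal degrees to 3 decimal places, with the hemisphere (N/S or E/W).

39.199°N

δ = d/R = 107.8/6356.8 = 0.016958 rad
φ₂ = arcsin(sin φ₁ cos δ + cos φ₁ sin δ cos θ)
   = arcsin(0.62860·0.99986 + 0.77773·0.01696·0.26556) = 39.19870°
λ₂ = λ₁ + atan2(sin θ sin δ cos φ₁, cos δ − sin φ₁ sin φ₂) = -110.93180°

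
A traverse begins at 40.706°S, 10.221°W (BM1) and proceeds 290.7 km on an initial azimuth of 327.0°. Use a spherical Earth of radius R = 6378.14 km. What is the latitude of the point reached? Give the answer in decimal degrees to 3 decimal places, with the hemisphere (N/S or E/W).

δ = d/R = 290.7/6378.14 = 0.045578 rad
φ₂ = arcsin(sin φ₁ cos δ + cos φ₁ sin δ cos θ)
   = arcsin(-0.65218·0.99896 + 0.75807·0.04556·0.83867) = -38.50140°
λ₂ = λ₁ + atan2(sin θ sin δ cos φ₁, cos δ − sin φ₁ sin φ₂) = -12.03806°

38.501°S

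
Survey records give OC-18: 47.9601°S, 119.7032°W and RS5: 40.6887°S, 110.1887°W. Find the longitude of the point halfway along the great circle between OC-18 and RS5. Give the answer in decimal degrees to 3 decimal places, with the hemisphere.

Bx = cos φ₂ cos Δλ = 0.747832,  By = cos φ₂ sin Δλ = 0.125339
φₘ = atan2(sin φ₁ + sin φ₂, √((cos φ₁ + Bx)² + By²)) = -44.42286°
λₘ = λ₁ + atan2(By, cos φ₁ + Bx) = -114.65004°

114.650°W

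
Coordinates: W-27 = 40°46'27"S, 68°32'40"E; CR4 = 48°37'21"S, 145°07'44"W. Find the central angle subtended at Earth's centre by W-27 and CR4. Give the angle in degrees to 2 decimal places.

W-27: φ = -40.77417°, λ = +68.54444°
CR4: φ = -48.62250°, λ = -145.12889°
Δφ = -7.8483°,  Δλ = 146.3267°
a = sin²(Δφ/2) + cos φ₁ cos φ₂ sin²(Δλ/2) = 0.463269
c = 2·arcsin(√a) = 1.497269 rad = 85.7872°

85.79°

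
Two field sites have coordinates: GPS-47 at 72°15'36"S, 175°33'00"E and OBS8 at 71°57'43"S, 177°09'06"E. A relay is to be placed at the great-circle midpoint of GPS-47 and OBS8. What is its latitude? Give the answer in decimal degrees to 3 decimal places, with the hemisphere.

72.113°S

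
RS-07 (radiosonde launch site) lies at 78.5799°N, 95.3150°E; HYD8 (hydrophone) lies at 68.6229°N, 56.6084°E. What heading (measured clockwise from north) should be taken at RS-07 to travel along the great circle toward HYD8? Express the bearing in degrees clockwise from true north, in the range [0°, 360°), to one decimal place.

Δλ = -38.7066°
y = sin Δλ · cos φ₂ = -0.227937
x = cos φ₁ sin φ₂ − sin φ₁ cos φ₂ cos Δλ = -0.094434
θ = atan2(y, x) = -112.5041° → 247.4959° (mod 360°)

247.5°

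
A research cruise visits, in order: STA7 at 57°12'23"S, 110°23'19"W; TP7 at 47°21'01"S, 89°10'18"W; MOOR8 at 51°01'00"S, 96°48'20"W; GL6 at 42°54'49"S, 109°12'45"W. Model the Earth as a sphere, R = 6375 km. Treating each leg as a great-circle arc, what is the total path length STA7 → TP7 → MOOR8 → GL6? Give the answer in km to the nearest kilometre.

STA7: φ = -57.20639°, λ = -110.38861°
TP7: φ = -47.35028°, λ = -89.17167°
MOOR8: φ = -51.01667°, λ = -96.80556°
GL6: φ = -42.91361°, λ = -109.21250°
STA7→TP7: c = 0.282478 rad, d = 1800.80 km
TP7→MOOR8: c = 0.107980 rad, d = 688.38 km
MOOR8→GL6: c = 0.204039 rad, d = 1300.75 km
Total = 1800.80 + 688.38 + 1300.75 = 3789.92 km

3790 km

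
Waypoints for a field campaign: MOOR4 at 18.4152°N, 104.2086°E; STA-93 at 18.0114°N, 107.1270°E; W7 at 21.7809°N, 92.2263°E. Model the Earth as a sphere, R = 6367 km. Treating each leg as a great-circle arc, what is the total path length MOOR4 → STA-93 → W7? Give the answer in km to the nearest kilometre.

1923 km

MOOR4→STA-93: c = 0.048894 rad, d = 311.31 km
STA-93→W7: c = 0.253101 rad, d = 1611.50 km
Total = 311.31 + 1611.50 = 1922.80 km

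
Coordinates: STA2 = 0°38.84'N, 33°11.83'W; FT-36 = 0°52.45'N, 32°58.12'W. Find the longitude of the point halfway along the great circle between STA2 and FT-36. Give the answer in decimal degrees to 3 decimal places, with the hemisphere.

33.083°W

STA2: φ = +0.64733°, λ = -33.19717°
FT-36: φ = +0.87417°, λ = -32.96867°
Bx = cos φ₂ cos Δλ = 0.999876,  By = cos φ₂ sin Δλ = 0.003988
φₘ = atan2(sin φ₁ + sin φ₂, √((cos φ₁ + Bx)² + By²)) = 0.76075°
λₘ = λ₁ + atan2(By, cos φ₁ + Bx) = -33.08292°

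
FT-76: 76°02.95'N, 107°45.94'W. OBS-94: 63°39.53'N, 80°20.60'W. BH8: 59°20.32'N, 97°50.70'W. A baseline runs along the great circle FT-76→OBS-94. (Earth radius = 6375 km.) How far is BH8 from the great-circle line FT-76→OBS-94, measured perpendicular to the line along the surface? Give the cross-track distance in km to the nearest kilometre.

FT-76: φ = +76.04917°, λ = -107.76567°
OBS-94: φ = +63.65883°, λ = -80.34333°
BH8: φ = +59.33867°, λ = -97.84500°
δ₁₃ = central angle FT-76→BH8 = 0.297980 rad  (haversine)
θ₁₃ = bearing FT-76→BH8 = 162.587°,  θ₁₂ = bearing FT-76→OBS-94 = 129.119°
dₓₜ = R·arcsin(sin δ₁₃ · sin(θ₁₃ − θ₁₂)) = 6375·arcsin(0.29359·sin(33.468°)) = 1036.722 km
|dₓₜ| = 1036.722 km

1037 km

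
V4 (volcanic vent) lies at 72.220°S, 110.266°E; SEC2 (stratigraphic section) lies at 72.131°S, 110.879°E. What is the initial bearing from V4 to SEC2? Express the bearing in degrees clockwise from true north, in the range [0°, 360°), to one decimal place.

Δλ = 0.6130°
y = sin Δλ · cos φ₂ = 0.003283
x = cos φ₁ sin φ₂ − sin φ₁ cos φ₂ cos Δλ = 0.001537
θ = atan2(y, x) = 64.9165° → 64.9165° (mod 360°)

64.9°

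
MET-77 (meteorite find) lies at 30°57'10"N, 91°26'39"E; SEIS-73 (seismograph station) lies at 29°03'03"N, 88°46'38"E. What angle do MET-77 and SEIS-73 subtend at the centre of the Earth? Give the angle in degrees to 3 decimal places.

MET-77: φ = +30.95278°, λ = +91.44417°
SEIS-73: φ = +29.05083°, λ = +88.77722°
Δφ = -1.9019°,  Δλ = -2.6669°
a = sin²(Δφ/2) + cos φ₁ cos φ₂ sin²(Δλ/2) = 0.000681
c = 2·arcsin(√a) = 0.052215 rad = 2.9917°

2.992°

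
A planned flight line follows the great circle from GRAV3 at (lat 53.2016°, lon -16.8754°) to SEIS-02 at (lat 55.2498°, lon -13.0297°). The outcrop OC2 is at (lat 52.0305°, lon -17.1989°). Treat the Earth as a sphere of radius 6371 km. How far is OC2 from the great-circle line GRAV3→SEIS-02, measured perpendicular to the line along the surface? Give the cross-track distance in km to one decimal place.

δ₁₃ = central angle GRAV3→OC2 = 0.020725 rad  (haversine)
θ₁₃ = bearing GRAV3→OC2 = 189.650°,  θ₁₂ = bearing GRAV3→SEIS-02 = 46.117°
dₓₜ = R·arcsin(sin δ₁₃ · sin(θ₁₃ − θ₁₂)) = 6371·arcsin(0.02072·sin(143.533°)) = 78.475 km
|dₓₜ| = 78.475 km

78.5 km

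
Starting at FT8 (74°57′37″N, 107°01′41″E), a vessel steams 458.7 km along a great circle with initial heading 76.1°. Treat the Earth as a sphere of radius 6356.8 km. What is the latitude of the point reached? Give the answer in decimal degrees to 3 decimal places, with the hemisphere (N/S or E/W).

75.404°N

FT8: φ = +74.96028°, λ = +107.02806°
δ = d/R = 458.7/6356.8 = 0.072159 rad
φ₂ = arcsin(sin φ₁ cos δ + cos φ₁ sin δ cos θ)
   = arcsin(0.96575·0.99740 + 0.25949·0.07210·0.24023) = 75.40410°
λ₂ = λ₁ + atan2(sin θ sin δ cos φ₁, cos δ − sin φ₁ sin φ₂) = 123.15214°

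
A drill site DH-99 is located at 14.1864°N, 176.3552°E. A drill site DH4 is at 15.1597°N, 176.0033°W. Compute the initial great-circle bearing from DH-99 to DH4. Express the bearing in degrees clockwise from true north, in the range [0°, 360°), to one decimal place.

Δλ = 7.6415°
y = sin Δλ · cos φ₂ = 0.128347
x = cos φ₁ sin φ₂ − sin φ₁ cos φ₂ cos Δλ = 0.019087
θ = atan2(y, x) = 81.5412° → 81.5412° (mod 360°)

81.5°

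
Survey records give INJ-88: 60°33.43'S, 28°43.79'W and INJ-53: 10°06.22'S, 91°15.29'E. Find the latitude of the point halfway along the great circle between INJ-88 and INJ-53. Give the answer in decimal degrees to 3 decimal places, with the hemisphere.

50.820°S

INJ-88: φ = -60.55717°, λ = -28.72983°
INJ-53: φ = -10.10367°, λ = +91.25483°
Bx = cos φ₂ cos Δλ = -0.492018,  By = cos φ₂ sin Δλ = 0.852727
φₘ = atan2(sin φ₁ + sin φ₂, √((cos φ₁ + Bx)² + By²)) = -50.81958°
λₘ = λ₁ + atan2(By, cos φ₁ + Bx) = 61.30127°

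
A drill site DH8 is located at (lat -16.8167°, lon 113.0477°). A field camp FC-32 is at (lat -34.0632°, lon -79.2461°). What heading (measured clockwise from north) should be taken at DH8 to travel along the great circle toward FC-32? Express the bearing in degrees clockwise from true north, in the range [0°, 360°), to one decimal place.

167.1°

Δλ = 167.7062°
y = sin Δλ · cos φ₂ = 0.176391
x = cos φ₁ sin φ₂ − sin φ₁ cos φ₂ cos Δλ = -0.770329
θ = atan2(y, x) = 167.1027° → 167.1027° (mod 360°)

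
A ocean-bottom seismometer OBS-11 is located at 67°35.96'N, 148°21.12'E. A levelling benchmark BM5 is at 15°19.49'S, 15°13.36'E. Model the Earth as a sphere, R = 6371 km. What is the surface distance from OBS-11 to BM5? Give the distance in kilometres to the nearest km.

13311 km

OBS-11: φ = +67.59933°, λ = +148.35200°
BM5: φ = -15.32483°, λ = +15.22267°
Δφ = -82.9242°,  Δλ = -133.1293°
a = sin²(Δφ/2) + cos φ₁ cos φ₂ sin²(Δλ/2) = 0.747805
c = 2·arcsin(√a) = 2.089333 rad = 119.7100°
d = R·c = 6371 × 2.089333 = 13311.1 km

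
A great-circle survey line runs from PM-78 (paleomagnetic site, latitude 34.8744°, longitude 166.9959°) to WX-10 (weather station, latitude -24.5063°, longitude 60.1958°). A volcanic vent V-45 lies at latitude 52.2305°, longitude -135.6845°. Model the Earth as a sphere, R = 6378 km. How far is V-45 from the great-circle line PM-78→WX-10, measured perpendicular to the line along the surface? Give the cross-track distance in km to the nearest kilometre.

δ₁₃ = central angle PM-78→V-45 = 0.762226 rad  (haversine)
θ₁₃ = bearing PM-78→V-45 = 48.294°,  θ₁₂ = bearing PM-78→WX-10 = 257.700°
dₓₜ = R·arcsin(sin δ₁₃ · sin(θ₁₃ − θ₁₂)) = 6378·arcsin(0.69053·sin(-209.407°)) = 2206.223 km
|dₓₜ| = 2206.223 km

2206 km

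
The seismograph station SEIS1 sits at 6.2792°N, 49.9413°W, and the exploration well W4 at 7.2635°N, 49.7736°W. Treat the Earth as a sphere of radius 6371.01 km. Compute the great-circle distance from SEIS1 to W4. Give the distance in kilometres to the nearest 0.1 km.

Δφ = 0.9843°,  Δλ = 0.1677°
a = sin²(Δφ/2) + cos φ₁ cos φ₂ sin²(Δλ/2) = 0.000076
c = 2·arcsin(√a) = 0.017423 rad = 0.9983°
d = R·c = 6371.01 × 0.017423 = 111.0 km

111.0 km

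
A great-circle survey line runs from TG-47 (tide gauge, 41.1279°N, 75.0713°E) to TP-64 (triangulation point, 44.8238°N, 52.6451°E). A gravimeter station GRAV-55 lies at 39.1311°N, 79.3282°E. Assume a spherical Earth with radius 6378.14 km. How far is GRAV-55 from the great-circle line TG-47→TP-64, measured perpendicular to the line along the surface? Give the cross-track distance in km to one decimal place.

δ₁₃ = central angle TG-47→GRAV-55 = 0.066633 rad  (haversine)
θ₁₃ = bearing TG-47→GRAV-55 = 120.144°,  θ₁₂ = bearing TG-47→TP-64 = 290.235°
dₓₜ = R·arcsin(sin δ₁₃ · sin(θ₁₃ − θ₁₂)) = 6378.14·arcsin(0.06658·sin(-170.091°)) = -73.079 km
|dₓₜ| = 73.079 km

73.1 km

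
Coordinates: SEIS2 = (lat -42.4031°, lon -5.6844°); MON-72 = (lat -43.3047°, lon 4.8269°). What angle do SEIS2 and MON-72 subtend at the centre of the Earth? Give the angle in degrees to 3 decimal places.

Δφ = -0.9016°,  Δλ = 10.5113°
a = sin²(Δφ/2) + cos φ₁ cos φ₂ sin²(Δλ/2) = 0.004571
c = 2·arcsin(√a) = 0.135316 rad = 7.7530°

7.753°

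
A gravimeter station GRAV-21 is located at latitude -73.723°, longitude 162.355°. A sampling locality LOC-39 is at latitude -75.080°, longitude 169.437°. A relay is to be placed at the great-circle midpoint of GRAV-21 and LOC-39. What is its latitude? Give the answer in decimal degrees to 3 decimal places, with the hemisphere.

Bx = cos φ₂ cos Δλ = 0.255506,  By = cos φ₂ sin Δλ = 0.031743
φₘ = atan2(sin φ₁ + sin φ₂, √((cos φ₁ + Bx)² + By²)) = -74.42978°
λₘ = λ₁ + atan2(By, cos φ₁ + Bx) = 165.74560°

74.430°S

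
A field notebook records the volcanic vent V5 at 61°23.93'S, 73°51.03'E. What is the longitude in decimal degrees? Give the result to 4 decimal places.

73.8505°E

73° + 51.03′/60 = 73 + 0.85050 = 73.8505°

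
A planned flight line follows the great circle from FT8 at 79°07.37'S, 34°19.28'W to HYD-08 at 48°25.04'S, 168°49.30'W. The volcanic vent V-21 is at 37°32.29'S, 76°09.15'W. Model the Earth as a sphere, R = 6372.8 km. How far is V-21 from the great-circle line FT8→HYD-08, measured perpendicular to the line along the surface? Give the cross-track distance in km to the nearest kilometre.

4972 km

FT8: φ = -79.12283°, λ = -34.32133°
HYD-08: φ = -48.41733°, λ = -168.82167°
V-21: φ = -37.53817°, λ = -76.15250°
δ₁₃ = central angle FT8→V-21 = 0.781530 rad  (haversine)
θ₁₃ = bearing FT8→V-21 = 311.339°,  θ₁₂ = bearing FT8→HYD-08 = 218.366°
dₓₜ = R·arcsin(sin δ₁₃ · sin(θ₁₃ − θ₁₂)) = 6372.8·arcsin(0.70437·sin(92.973°)) = 4972.030 km
|dₓₜ| = 4972.030 km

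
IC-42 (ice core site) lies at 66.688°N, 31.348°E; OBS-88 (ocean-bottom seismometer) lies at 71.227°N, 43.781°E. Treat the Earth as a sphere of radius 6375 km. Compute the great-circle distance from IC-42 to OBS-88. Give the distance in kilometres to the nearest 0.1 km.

Δφ = 4.5390°,  Δλ = 12.4330°
a = sin²(Δφ/2) + cos φ₁ cos φ₂ sin²(Δλ/2) = 0.003062
c = 2·arcsin(√a) = 0.110718 rad = 6.3437°
d = R·c = 6375 × 0.110718 = 705.8 km

705.8 km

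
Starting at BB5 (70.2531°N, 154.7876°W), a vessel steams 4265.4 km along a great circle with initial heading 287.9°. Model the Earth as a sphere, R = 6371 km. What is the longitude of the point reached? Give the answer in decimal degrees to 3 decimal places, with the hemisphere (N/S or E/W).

δ = d/R = 4265.4/6371 = 0.669502 rad
φ₂ = arcsin(sin φ₁ cos δ + cos φ₁ sin δ cos θ)
   = arcsin(0.94119·0.78413 + 0.33787·0.62060·0.30736) = 53.36616°
λ₂ = λ₁ + atan2(sin θ sin δ cos φ₁, cos δ − sin φ₁ sin φ₂) = 123.44121°

123.441°E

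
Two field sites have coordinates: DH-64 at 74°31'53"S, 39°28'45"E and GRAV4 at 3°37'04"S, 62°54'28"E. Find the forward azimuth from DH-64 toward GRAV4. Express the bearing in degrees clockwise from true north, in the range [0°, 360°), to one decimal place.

24.6°

DH-64: φ = -74.53139°, λ = +39.47917°
GRAV4: φ = -3.61778°, λ = +62.90778°
Δλ = 23.4286°
y = sin Δλ · cos φ₂ = 0.396814
x = cos φ₁ sin φ₂ − sin φ₁ cos φ₂ cos Δλ = 0.865728
θ = atan2(y, x) = 24.6248° → 24.6248° (mod 360°)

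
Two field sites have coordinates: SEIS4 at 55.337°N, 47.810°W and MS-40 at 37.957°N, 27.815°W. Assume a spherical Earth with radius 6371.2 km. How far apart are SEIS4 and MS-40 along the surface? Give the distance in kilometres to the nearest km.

2444 km

Δφ = -17.3800°,  Δλ = 19.9950°
a = sin²(Δφ/2) + cos φ₁ cos φ₂ sin²(Δλ/2) = 0.036343
c = 2·arcsin(√a) = 0.383626 rad = 21.9801°
d = R·c = 6371.2 × 0.383626 = 2444.2 km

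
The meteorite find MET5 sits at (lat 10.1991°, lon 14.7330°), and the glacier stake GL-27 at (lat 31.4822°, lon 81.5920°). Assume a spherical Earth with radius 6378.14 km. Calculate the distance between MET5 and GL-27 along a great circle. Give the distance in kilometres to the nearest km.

Δφ = 21.2831°,  Δλ = 66.8590°
a = sin²(Δφ/2) + cos φ₁ cos φ₂ sin²(Δλ/2) = 0.288839
c = 2·arcsin(√a) = 1.134790 rad = 65.0187°
d = R·c = 6378.14 × 1.134790 = 7237.8 km

7238 km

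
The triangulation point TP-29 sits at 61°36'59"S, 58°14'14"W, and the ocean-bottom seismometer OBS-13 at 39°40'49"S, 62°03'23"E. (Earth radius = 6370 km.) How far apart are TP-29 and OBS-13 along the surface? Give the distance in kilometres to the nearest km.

7542 km

TP-29: φ = -61.61639°, λ = -58.23722°
OBS-13: φ = -39.68028°, λ = +62.05639°
Δφ = 21.9361°,  Δλ = 120.2936°
a = sin²(Δφ/2) + cos φ₁ cos φ₂ sin²(Δλ/2) = 0.311402
c = 2·arcsin(√a) = 1.184030 rad = 67.8399°
d = R·c = 6370 × 1.184030 = 7542.3 km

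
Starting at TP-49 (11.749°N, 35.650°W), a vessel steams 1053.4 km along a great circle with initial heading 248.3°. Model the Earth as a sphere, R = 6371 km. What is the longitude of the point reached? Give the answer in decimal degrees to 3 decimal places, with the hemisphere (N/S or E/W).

δ = d/R = 1053.4/6371 = 0.165343 rad
φ₂ = arcsin(sin φ₁ cos δ + cos φ₁ sin δ cos θ)
   = arcsin(0.20362·0.98636 + 0.97905·0.16459·-0.36975) = 8.12110°
λ₂ = λ₁ + atan2(sin θ sin δ cos φ₁, cos δ − sin φ₁ sin φ₂) = -44.53639°

44.536°W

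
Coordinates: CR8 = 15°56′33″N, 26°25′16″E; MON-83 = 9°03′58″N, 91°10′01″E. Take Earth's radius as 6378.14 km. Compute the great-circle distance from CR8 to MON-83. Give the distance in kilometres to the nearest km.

7053 km

CR8: φ = +15.94250°, λ = +26.42111°
MON-83: φ = +9.06611°, λ = +91.16694°
Δφ = -6.8764°,  Δλ = 64.7458°
a = sin²(Δφ/2) + cos φ₁ cos φ₂ sin²(Δλ/2) = 0.275809
c = 2·arcsin(√a) = 1.105842 rad = 63.3601°
d = R·c = 6378.14 × 1.105842 = 7053.2 km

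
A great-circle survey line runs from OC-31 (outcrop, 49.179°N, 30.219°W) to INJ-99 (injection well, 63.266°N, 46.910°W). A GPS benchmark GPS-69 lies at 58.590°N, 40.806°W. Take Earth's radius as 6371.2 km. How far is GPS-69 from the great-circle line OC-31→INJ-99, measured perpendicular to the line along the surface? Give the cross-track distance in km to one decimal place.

δ₁₃ = central angle OC-31→GPS-69 = 0.196574 rad  (haversine)
θ₁₃ = bearing OC-31→GPS-69 = 330.643°,  θ₁₂ = bearing OC-31→INJ-99 = 333.376°
dₓₜ = R·arcsin(sin δ₁₃ · sin(θ₁₃ − θ₁₂)) = 6371.2·arcsin(0.19531·sin(-2.733°)) = -59.336 km
|dₓₜ| = 59.336 km

59.3 km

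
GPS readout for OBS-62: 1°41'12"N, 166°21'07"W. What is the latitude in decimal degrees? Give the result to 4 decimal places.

1° + 41′/60 + 12″/3600 = 1 + 0.68333 + 0.00333 = 1.6867°

1.6867°N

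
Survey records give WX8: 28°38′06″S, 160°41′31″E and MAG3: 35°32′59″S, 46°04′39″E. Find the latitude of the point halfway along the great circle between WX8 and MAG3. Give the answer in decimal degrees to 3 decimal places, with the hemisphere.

49.212°S

WX8: φ = -28.63500°, λ = +160.69194°
MAG3: φ = -35.54972°, λ = +46.07750°
Bx = cos φ₂ cos Δλ = -0.338877,  By = cos φ₂ sin Δλ = -0.739679
φₘ = atan2(sin φ₁ + sin φ₂, √((cos φ₁ + Bx)² + By²)) = -49.21230°
λₘ = λ₁ + atan2(By, cos φ₁ + Bx) = 106.76309°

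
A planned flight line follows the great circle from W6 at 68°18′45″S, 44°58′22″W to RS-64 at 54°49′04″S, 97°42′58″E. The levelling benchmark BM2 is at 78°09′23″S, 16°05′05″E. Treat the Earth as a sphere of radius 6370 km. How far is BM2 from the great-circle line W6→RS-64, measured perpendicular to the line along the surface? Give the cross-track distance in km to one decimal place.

289.3 km

W6: φ = -68.31250°, λ = -44.97278°
RS-64: φ = -54.81778°, λ = +97.71611°
BM2: φ = -78.15639°, λ = +16.08472°
δ₁₃ = central angle W6→BM2 = 0.329712 rad  (haversine)
θ₁₃ = bearing W6→BM2 = 146.307°,  θ₁₂ = bearing W6→RS-64 = 154.367°
dₓₜ = R·arcsin(sin δ₁₃ · sin(θ₁₃ − θ₁₂)) = 6370·arcsin(0.32377·sin(-8.060°)) = -289.267 km
|dₓₜ| = 289.267 km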